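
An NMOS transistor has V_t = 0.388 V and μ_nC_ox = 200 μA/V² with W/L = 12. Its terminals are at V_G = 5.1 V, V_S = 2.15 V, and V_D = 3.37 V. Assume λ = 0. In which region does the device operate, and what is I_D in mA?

V_GS = V_G − V_S = 5.1 − 2.15 = 2.95 V; V_DS = V_D − V_S = 3.37 − 2.15 = 1.22 V.
k_n = μ_nC_ox · (W/L) = 2.4 mA/V².
V_ov = V_GS − V_t = 2.95 − 0.388 = 2.56 V.
Since V_DS = 1.22 V < V_ov = 2.56 V, the device is in the triode region.
I_D = k_n [V_ov · V_DS − ½ V_DS²] = 2.4 × [2.56 × 1.22 − 0.5 × 1.22²] = 5.72 mA.

Triode; I_D = 5.72 mA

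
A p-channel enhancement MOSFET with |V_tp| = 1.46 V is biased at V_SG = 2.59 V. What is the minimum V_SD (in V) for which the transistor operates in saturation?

The boundary between triode and saturation is V_SD = V_SG − |V_tp| = V_ov.
V_ov = 2.59 − 1.46 = 1.13 V.

V_SD,sat = 1.13 V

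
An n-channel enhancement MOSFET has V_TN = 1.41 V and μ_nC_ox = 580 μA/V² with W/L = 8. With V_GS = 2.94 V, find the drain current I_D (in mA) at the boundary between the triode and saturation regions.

At the boundary V_DS = V_ov = V_GS − V_TN = 2.94 − 1.41 = 1.53 V.
k_n = μ_nC_ox · (W/L) = 4.64 mA/V².
I_D = ½ k_n V_ov² = 0.5 × 4.64 × 1.53² = 5.43 mA.

I_D = 5.43 mA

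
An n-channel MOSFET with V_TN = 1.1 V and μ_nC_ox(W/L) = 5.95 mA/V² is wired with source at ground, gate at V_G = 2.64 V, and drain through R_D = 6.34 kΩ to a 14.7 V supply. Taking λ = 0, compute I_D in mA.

V_GS = V_G = 2.64 V, so V_ov = 2.64 − 1.1 = 1.54 V.
Assume saturation: I_D = ½ k_n V_ov² = 0.5 × 5.95 × 1.54² = 7.06 mA, giving V_DS = V_DD − I_D R_D = 14.7 − 7.06 × 6.34 = -30 V.
But -30 V < V_ov = 1.54 V, so the device is actually in triode.
In triode I_D = k_n[V_ov V_DS − ½ V_DS²] and I_D = (V_DD − V_DS)/R_D. Equating: 18.9 V_DS² − 59.09 V_DS + 14.7 = 0, giving V_DS = 0.272 V (the root below V_ov).
I_D = (14.7 − 0.272) / 6.34 = 2.28 mA.

I_D = 2.28 mA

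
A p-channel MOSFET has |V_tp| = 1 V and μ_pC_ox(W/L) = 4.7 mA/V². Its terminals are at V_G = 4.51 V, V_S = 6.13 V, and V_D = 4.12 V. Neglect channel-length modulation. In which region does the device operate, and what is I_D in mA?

Saturation; I_D = 0.903 mA

V_SG = V_S − V_G = 6.13 − 4.51 = 1.62 V; V_SD = V_S − V_D = 6.13 − 4.12 = 2.01 V.
V_ov = V_SG − |V_tp| = 1.62 − 1 = 0.62 V.
Since V_SD = 2.01 V ≥ V_ov = 0.62 V, the device is in saturation.
I_D = ½ k_p V_ov² = 0.5 × 4.7 × 0.62² = 0.903 mA.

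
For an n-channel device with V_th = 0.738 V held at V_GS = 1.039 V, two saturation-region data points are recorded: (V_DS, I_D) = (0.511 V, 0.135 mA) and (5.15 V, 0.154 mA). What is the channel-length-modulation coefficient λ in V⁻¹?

λ = 0.0308 V⁻¹

With V_GS fixed, I_D ∝ (1 + λ V_DS) in saturation, so I_D2/I_D1 = (1 + λ V_DS2)/(1 + λ V_DS1).
0.154/0.135 = 1.141 = (1 + 5.15 λ)/(1 + 0.511 λ).
Solving: λ (I_D1 V_DS2 − I_D2 V_DS1) = I_D2 − I_D1, so λ = (0.154 − 0.135) / (0.135 × 5.15 − 0.154 × 0.511) = 0.019 / 0.617 = 0.0308 V⁻¹.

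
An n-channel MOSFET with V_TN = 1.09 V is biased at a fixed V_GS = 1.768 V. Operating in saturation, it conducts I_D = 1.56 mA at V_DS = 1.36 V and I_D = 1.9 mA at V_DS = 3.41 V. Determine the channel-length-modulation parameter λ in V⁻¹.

λ = 0.124 V⁻¹

With V_GS fixed, I_D ∝ (1 + λ V_DS) in saturation, so I_D2/I_D1 = (1 + λ V_DS2)/(1 + λ V_DS1).
1.9/1.56 = 1.218 = (1 + 3.41 λ)/(1 + 1.36 λ).
Solving: λ (I_D1 V_DS2 − I_D2 V_DS1) = I_D2 − I_D1, so λ = (1.9 − 1.56) / (1.56 × 3.41 − 1.9 × 1.36) = 0.34 / 2.74 = 0.124 V⁻¹.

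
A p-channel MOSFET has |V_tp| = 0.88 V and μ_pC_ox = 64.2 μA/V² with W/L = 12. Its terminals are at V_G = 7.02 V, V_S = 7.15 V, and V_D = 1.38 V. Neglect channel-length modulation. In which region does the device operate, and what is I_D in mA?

V_SG = V_S − V_G = 7.15 − 7.02 = 0.13 V; V_SD = V_S − V_D = 7.15 − 1.38 = 5.77 V.
V_SG = 0.13 V < |V_tp| = 0.88 V, so the transistor is in cutoff.

Cutoff; I_D = 0 mA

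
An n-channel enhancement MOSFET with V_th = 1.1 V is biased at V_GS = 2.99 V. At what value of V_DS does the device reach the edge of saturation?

The boundary between triode and saturation is V_DS = V_GS − V_th = V_ov.
V_ov = 2.99 − 1.1 = 1.89 V.

V_DS,sat = 1.89 V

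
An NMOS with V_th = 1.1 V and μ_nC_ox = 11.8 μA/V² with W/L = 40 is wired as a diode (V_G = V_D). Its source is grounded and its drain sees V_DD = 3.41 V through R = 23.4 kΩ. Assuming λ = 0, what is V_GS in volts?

V_GS = 1.66 V

With gate tied to drain, V_GS = V_DS ≥ V_GS − V_th, so the device is in saturation.
k_n = μ_nC_ox · (W/L) = 0.472 mA/V².
KCL at the drain: ½ k_n (V_GS − V_th)² = (V_DD − V_GS)/R.
Let x = V_GS − 1.1. Then 5.52 x² + x − 2.31 = 0, giving x = 0.563 V (positive root), so V_GS = 1.66 V.
I_D = (V_DD − V_GS)/R = (3.41 − 1.66) / 23.4 = 0.0747 mA.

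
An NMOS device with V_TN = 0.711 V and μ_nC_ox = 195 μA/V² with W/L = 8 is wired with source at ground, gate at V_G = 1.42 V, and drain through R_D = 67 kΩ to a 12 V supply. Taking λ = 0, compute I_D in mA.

I_D = 0.176 mA

V_GS = V_G = 1.42 V, so V_ov = 1.42 − 0.711 = 0.709 V.
k_n = μ_nC_ox · (W/L) = 1.56 mA/V².
Assume saturation: I_D = ½ k_n V_ov² = 0.5 × 1.56 × 0.709² = 0.392 mA, giving V_DS = V_DD − I_D R_D = 12 − 0.392 × 67 = -14.3 V.
But -14.3 V < V_ov = 0.709 V, so the device is actually in triode.
In triode I_D = k_n[V_ov V_DS − ½ V_DS²] and I_D = (V_DD − V_DS)/R_D. Equating: 52.3 V_DS² − 75.1 V_DS + 12 = 0, giving V_DS = 0.183 V (the root below V_ov).
I_D = (12 − 0.183) / 67 = 0.176 mA.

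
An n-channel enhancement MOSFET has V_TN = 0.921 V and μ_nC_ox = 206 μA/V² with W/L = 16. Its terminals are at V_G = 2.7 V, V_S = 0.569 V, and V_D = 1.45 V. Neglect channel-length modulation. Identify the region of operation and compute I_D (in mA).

Triode; I_D = 2.23 mA

V_GS = V_G − V_S = 2.7 − 0.569 = 2.13 V; V_DS = V_D − V_S = 1.45 − 0.569 = 0.881 V.
k_n = μ_nC_ox · (W/L) = 3.296 mA/V².
V_ov = V_GS − V_TN = 2.13 − 0.921 = 1.21 V.
Since V_DS = 0.881 V < V_ov = 1.21 V, the device is in the triode region.
I_D = k_n [V_ov · V_DS − ½ V_DS²] = 3.296 × [1.21 × 0.881 − 0.5 × 0.881²] = 2.23 mA.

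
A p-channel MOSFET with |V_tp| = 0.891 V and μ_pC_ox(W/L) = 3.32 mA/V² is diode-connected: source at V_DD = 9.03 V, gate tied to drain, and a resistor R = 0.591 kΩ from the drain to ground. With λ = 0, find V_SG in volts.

V_SG = 3.31 V

With gate tied to drain, V_SG = V_SD ≥ V_SG − |V_tp|, so the device is in saturation.
KCL at the drain: ½ k_p (V_SG − |V_tp|)² = (V_DD − V_SG)/R.
Let x = V_SG − 0.891. Then 0.981 x² + x − 8.139 = 0, giving x = 2.42 V (positive root), so V_SG = 3.31 V.
I_D = (V_DD − V_SG)/R = (9.03 − 3.31) / 0.591 = 9.68 mA.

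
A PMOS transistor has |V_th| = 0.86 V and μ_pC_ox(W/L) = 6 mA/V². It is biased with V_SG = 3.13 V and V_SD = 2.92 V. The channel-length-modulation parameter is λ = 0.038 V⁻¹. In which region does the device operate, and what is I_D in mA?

Saturation; I_D = 17.2 mA

V_ov = V_SG − |V_th| = 3.13 − 0.86 = 2.27 V.
Since V_SD = 2.92 V ≥ V_ov = 2.27 V, the device is in saturation.
I_D = ½ k_p V_ov² (1 + λ V_SD) = 0.5 × 6 × 2.27² × (1 + 0.038 × 2.92) = 17.2 mA.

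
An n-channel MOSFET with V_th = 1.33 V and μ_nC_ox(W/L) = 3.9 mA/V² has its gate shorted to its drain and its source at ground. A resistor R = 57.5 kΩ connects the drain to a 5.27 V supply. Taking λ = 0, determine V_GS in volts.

V_GS = 1.51 V

With gate tied to drain, V_GS = V_DS ≥ V_GS − V_th, so the device is in saturation.
KCL at the drain: ½ k_n (V_GS − V_th)² = (V_DD − V_GS)/R.
Let x = V_GS − 1.33. Then 112 x² + x − 3.94 = 0, giving x = 0.183 V (positive root), so V_GS = 1.51 V.
I_D = (V_DD − V_GS)/R = (5.27 − 1.51) / 57.5 = 0.0653 mA.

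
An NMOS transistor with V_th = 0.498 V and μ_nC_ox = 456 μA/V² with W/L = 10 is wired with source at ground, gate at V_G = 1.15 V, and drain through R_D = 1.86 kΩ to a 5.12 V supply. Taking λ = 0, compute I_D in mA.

V_GS = V_G = 1.15 V, so V_ov = 1.15 − 0.498 = 0.652 V.
k_n = μ_nC_ox · (W/L) = 4.56 mA/V².
Assume saturation: I_D = ½ k_n V_ov² = 0.5 × 4.56 × 0.652² = 0.969 mA, giving V_DS = V_DD − I_D R_D = 5.12 − 0.969 × 1.86 = 3.32 V.
V_DS = 3.32 V ≥ V_ov = 0.652 V, confirming saturation.

I_D = 0.969 mA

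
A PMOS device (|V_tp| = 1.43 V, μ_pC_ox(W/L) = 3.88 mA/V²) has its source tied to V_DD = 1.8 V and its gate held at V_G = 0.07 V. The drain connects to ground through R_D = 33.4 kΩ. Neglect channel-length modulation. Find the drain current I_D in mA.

V_SG = V_DD − V_G = 1.8 − 0.07 = 1.73 V, so V_ov = 1.73 − 1.43 = 0.3 V.
Assume saturation: I_D = ½ k_p V_ov² = 0.5 × 3.88 × 0.3² = 0.175 mA, giving V_SD = V_DD − I_D R_D = 1.8 − 0.175 × 33.4 = -4.03 V.
But -4.03 V < V_ov = 0.3 V, so the device is actually in triode.
In triode I_D = k_p[V_ov V_SD − ½ V_SD²] and I_D = (V_DD − V_SD)/R_D. Equating: 64.8 V_SD² − 39.88 V_SD + 1.8 = 0, giving V_SD = 0.049 V (the root below V_ov).
I_D = (1.8 − 0.049) / 33.4 = 0.0524 mA.

I_D = 0.0524 mA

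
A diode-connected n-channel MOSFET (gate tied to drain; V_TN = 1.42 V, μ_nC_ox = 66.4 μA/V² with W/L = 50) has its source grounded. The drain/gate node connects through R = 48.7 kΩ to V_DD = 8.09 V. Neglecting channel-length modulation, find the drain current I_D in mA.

With gate tied to drain, V_GS = V_DS ≥ V_GS − V_TN, so the device is in saturation.
k_n = μ_nC_ox · (W/L) = 3.32 mA/V².
KCL at the drain: ½ k_n (V_GS − V_TN)² = (V_DD − V_GS)/R.
Let x = V_GS − 1.42. Then 80.8 x² + x − 6.67 = 0, giving x = 0.281 V (positive root), so V_GS = 1.7 V.
I_D = (V_DD − V_GS)/R = (8.09 − 1.7) / 48.7 = 0.131 mA.

I_D = 0.131 mA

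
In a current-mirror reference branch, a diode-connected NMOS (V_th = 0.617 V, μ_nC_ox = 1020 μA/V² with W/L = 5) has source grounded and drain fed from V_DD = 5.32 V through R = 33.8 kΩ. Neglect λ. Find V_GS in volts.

V_GS = 0.845 V

With gate tied to drain, V_GS = V_DS ≥ V_GS − V_th, so the device is in saturation.
k_n = μ_nC_ox · (W/L) = 5.1 mA/V².
KCL at the drain: ½ k_n (V_GS − V_th)² = (V_DD − V_GS)/R.
Let x = V_GS − 0.617. Then 86.2 x² + x − 4.703 = 0, giving x = 0.228 V (positive root), so V_GS = 0.845 V.
I_D = (V_DD − V_GS)/R = (5.32 − 0.845) / 33.8 = 0.132 mA.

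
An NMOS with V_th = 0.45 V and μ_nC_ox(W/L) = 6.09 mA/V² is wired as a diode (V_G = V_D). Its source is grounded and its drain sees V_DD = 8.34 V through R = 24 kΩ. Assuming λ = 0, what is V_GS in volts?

V_GS = 0.772 V

With gate tied to drain, V_GS = V_DS ≥ V_GS − V_th, so the device is in saturation.
KCL at the drain: ½ k_n (V_GS − V_th)² = (V_DD − V_GS)/R.
Let x = V_GS − 0.45. Then 73.1 x² + x − 7.89 = 0, giving x = 0.322 V (positive root), so V_GS = 0.772 V.
I_D = (V_DD − V_GS)/R = (8.34 − 0.772) / 24 = 0.315 mA.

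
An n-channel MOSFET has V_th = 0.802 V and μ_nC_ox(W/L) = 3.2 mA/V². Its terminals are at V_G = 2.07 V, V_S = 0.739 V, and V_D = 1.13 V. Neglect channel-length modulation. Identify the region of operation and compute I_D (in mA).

V_GS = V_G − V_S = 2.07 − 0.739 = 1.33 V; V_DS = V_D − V_S = 1.13 − 0.739 = 0.391 V.
V_ov = V_GS − V_th = 1.33 − 0.802 = 0.529 V.
Since V_DS = 0.391 V < V_ov = 0.529 V, the device is in the triode region.
I_D = k_n [V_ov · V_DS − ½ V_DS²] = 3.2 × [0.529 × 0.391 − 0.5 × 0.391²] = 0.417 mA.

Triode; I_D = 0.417 mA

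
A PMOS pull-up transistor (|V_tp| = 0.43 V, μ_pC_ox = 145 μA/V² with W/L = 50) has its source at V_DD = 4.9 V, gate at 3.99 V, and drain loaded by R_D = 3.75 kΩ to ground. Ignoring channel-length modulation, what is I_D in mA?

V_SG = V_DD − V_G = 4.9 − 3.99 = 0.91 V, so V_ov = 0.91 − 0.43 = 0.48 V.
k_p = μ_pC_ox · (W/L) = 7.25 mA/V².
Assume saturation: I_D = ½ k_p V_ov² = 0.5 × 7.25 × 0.48² = 0.835 mA, giving V_SD = V_DD − I_D R_D = 4.9 − 0.835 × 3.75 = 1.77 V.
V_SD = 1.77 V ≥ V_ov = 0.48 V, confirming saturation.

I_D = 0.835 mA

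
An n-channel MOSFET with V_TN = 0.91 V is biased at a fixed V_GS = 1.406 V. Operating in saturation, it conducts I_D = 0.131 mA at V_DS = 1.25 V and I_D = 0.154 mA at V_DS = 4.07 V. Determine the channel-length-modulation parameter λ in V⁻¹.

With V_GS fixed, I_D ∝ (1 + λ V_DS) in saturation, so I_D2/I_D1 = (1 + λ V_DS2)/(1 + λ V_DS1).
0.154/0.131 = 1.176 = (1 + 4.07 λ)/(1 + 1.25 λ).
Solving: λ (I_D1 V_DS2 − I_D2 V_DS1) = I_D2 − I_D1, so λ = (0.154 − 0.131) / (0.131 × 4.07 − 0.154 × 1.25) = 0.023 / 0.341 = 0.0675 V⁻¹.

λ = 0.0675 V⁻¹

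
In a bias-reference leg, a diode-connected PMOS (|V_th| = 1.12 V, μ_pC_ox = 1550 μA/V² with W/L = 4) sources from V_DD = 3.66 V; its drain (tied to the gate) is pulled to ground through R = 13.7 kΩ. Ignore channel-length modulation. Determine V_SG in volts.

V_SG = 1.35 V

With gate tied to drain, V_SG = V_SD ≥ V_SG − |V_th|, so the device is in saturation.
k_p = μ_pC_ox · (W/L) = 6.2 mA/V².
KCL at the drain: ½ k_p (V_SG − |V_th|)² = (V_DD − V_SG)/R.
Let x = V_SG − 1.12. Then 42.5 x² + x − 2.54 = 0, giving x = 0.233 V (positive root), so V_SG = 1.35 V.
I_D = (V_DD − V_SG)/R = (3.66 − 1.35) / 13.7 = 0.168 mA.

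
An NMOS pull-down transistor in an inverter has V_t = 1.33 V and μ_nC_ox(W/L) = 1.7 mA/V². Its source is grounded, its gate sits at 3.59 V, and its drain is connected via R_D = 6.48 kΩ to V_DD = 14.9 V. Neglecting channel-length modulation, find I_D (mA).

V_GS = V_G = 3.59 V, so V_ov = 3.59 − 1.33 = 2.26 V.
Assume saturation: I_D = ½ k_n V_ov² = 0.5 × 1.7 × 2.26² = 4.34 mA, giving V_DS = V_DD − I_D R_D = 14.9 − 4.34 × 6.48 = -13.2 V.
But -13.2 V < V_ov = 2.26 V, so the device is actually in triode.
In triode I_D = k_n[V_ov V_DS − ½ V_DS²] and I_D = (V_DD − V_DS)/R_D. Equating: 5.51 V_DS² − 25.9 V_DS + 14.9 = 0, giving V_DS = 0.671 V (the root below V_ov).
I_D = (14.9 − 0.671) / 6.48 = 2.2 mA.

I_D = 2.20 mA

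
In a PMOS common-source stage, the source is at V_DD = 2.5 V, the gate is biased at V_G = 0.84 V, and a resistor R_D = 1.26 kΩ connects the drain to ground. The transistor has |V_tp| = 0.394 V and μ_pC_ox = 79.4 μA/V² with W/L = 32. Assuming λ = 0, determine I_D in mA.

I_D = 1.50 mA

V_SG = V_DD − V_G = 2.5 − 0.84 = 1.66 V, so V_ov = 1.66 − 0.394 = 1.27 V.
k_p = μ_pC_ox · (W/L) = 2.541 mA/V².
Assume saturation: I_D = ½ k_p V_ov² = 0.5 × 2.541 × 1.27² = 2.04 mA, giving V_SD = V_DD − I_D R_D = 2.5 − 2.04 × 1.26 = -0.0655 V.
But -0.0655 V < V_ov = 1.27 V, so the device is actually in triode.
In triode I_D = k_p[V_ov V_SD − ½ V_SD²] and I_D = (V_DD − V_SD)/R_D. Equating: 1.6 V_SD² − 5.053 V_SD + 2.5 = 0, giving V_SD = 0.614 V (the root below V_ov).
I_D = (2.5 − 0.614) / 1.26 = 1.5 mA.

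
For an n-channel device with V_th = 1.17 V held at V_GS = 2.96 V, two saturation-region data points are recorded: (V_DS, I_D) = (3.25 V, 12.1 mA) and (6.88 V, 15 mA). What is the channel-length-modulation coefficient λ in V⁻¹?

λ = 0.0841 V⁻¹

With V_GS fixed, I_D ∝ (1 + λ V_DS) in saturation, so I_D2/I_D1 = (1 + λ V_DS2)/(1 + λ V_DS1).
15/12.1 = 1.24 = (1 + 6.88 λ)/(1 + 3.25 λ).
Solving: λ (I_D1 V_DS2 − I_D2 V_DS1) = I_D2 − I_D1, so λ = (15 − 12.1) / (12.1 × 6.88 − 15 × 3.25) = 2.9 / 34.5 = 0.0841 V⁻¹.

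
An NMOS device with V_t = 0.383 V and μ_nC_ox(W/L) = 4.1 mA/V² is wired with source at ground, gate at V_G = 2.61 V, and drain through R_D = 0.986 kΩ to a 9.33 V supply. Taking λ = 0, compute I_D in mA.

V_GS = V_G = 2.61 V, so V_ov = 2.61 − 0.383 = 2.23 V.
Assume saturation: I_D = ½ k_n V_ov² = 0.5 × 4.1 × 2.23² = 10.2 mA, giving V_DS = V_DD − I_D R_D = 9.33 − 10.2 × 0.986 = -0.695 V.
But -0.695 V < V_ov = 2.23 V, so the device is actually in triode.
In triode I_D = k_n[V_ov V_DS − ½ V_DS²] and I_D = (V_DD − V_DS)/R_D. Equating: 2.02 V_DS² − 10 V_DS + 9.33 = 0, giving V_DS = 1.25 V (the root below V_ov).
I_D = (9.33 − 1.25) / 0.986 = 8.2 mA.

I_D = 8.20 mA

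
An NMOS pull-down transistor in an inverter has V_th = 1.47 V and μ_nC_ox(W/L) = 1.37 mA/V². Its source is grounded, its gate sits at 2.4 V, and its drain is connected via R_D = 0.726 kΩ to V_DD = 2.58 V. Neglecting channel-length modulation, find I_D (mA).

V_GS = V_G = 2.4 V, so V_ov = 2.4 − 1.47 = 0.93 V.
Assume saturation: I_D = ½ k_n V_ov² = 0.5 × 1.37 × 0.93² = 0.592 mA, giving V_DS = V_DD − I_D R_D = 2.58 − 0.592 × 0.726 = 2.15 V.
V_DS = 2.15 V ≥ V_ov = 0.93 V, confirming saturation.

I_D = 0.592 mA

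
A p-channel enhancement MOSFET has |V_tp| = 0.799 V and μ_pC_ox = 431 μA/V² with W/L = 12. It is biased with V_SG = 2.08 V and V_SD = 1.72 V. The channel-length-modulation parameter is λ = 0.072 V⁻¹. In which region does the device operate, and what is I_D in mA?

k_p = μ_pC_ox · (W/L) = 5.172 mA/V².
V_ov = V_SG − |V_tp| = 2.08 − 0.799 = 1.28 V.
Since V_SD = 1.72 V ≥ V_ov = 1.28 V, the device is in saturation.
I_D = ½ k_p V_ov² (1 + λ V_SD) = 0.5 × 5.172 × 1.28² × (1 + 0.072 × 1.72) = 4.77 mA.

Saturation; I_D = 4.77 mA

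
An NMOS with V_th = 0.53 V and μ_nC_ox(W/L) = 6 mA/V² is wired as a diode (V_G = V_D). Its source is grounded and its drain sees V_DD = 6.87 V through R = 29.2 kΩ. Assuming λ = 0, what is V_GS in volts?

V_GS = 0.793 V

With gate tied to drain, V_GS = V_DS ≥ V_GS − V_th, so the device is in saturation.
KCL at the drain: ½ k_n (V_GS − V_th)² = (V_DD − V_GS)/R.
Let x = V_GS − 0.53. Then 87.6 x² + x − 6.34 = 0, giving x = 0.263 V (positive root), so V_GS = 0.793 V.
I_D = (V_DD − V_GS)/R = (6.87 − 0.793) / 29.2 = 0.208 mA.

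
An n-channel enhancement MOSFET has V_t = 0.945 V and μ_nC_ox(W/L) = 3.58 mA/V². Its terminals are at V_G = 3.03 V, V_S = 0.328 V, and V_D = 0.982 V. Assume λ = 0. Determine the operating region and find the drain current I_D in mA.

V_GS = V_G − V_S = 3.03 − 0.328 = 2.7 V; V_DS = V_D − V_S = 0.982 − 0.328 = 0.654 V.
V_ov = V_GS − V_t = 2.7 − 0.945 = 1.76 V.
Since V_DS = 0.654 V < V_ov = 1.76 V, the device is in the triode region.
I_D = k_n [V_ov · V_DS − ½ V_DS²] = 3.58 × [1.76 × 0.654 − 0.5 × 0.654²] = 3.35 mA.

Triode; I_D = 3.35 mA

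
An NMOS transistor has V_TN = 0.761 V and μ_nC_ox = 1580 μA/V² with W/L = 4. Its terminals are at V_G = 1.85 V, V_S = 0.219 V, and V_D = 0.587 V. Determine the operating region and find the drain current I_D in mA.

V_GS = V_G − V_S = 1.85 − 0.219 = 1.63 V; V_DS = V_D − V_S = 0.587 − 0.219 = 0.368 V.
k_n = μ_nC_ox · (W/L) = 6.32 mA/V².
V_ov = V_GS − V_TN = 1.63 − 0.761 = 0.87 V.
Since V_DS = 0.368 V < V_ov = 0.87 V, the device is in the triode region.
I_D = k_n [V_ov · V_DS − ½ V_DS²] = 6.32 × [0.87 × 0.368 − 0.5 × 0.368²] = 1.6 mA.

Triode; I_D = 1.60 mA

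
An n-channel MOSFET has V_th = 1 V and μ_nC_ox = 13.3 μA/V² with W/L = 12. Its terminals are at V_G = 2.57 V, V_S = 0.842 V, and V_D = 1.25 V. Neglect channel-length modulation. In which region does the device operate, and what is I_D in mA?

Triode; I_D = 0.0341 mA

V_GS = V_G − V_S = 2.57 − 0.842 = 1.73 V; V_DS = V_D − V_S = 1.25 − 0.842 = 0.408 V.
k_n = μ_nC_ox · (W/L) = 0.1596 mA/V².
V_ov = V_GS − V_th = 1.73 − 1 = 0.728 V.
Since V_DS = 0.408 V < V_ov = 0.728 V, the device is in the triode region.
I_D = k_n [V_ov · V_DS − ½ V_DS²] = 0.1596 × [0.728 × 0.408 − 0.5 × 0.408²] = 0.0341 mA.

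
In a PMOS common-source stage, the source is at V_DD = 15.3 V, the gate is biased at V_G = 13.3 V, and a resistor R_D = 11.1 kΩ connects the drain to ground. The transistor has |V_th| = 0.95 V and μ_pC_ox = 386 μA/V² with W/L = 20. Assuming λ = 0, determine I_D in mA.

I_D = 1.36 mA

V_SG = V_DD − V_G = 15.3 − 13.3 = 2 V, so V_ov = 2 − 0.95 = 1.05 V.
k_p = μ_pC_ox · (W/L) = 7.72 mA/V².
Assume saturation: I_D = ½ k_p V_ov² = 0.5 × 7.72 × 1.05² = 4.26 mA, giving V_SD = V_DD − I_D R_D = 15.3 − 4.26 × 11.1 = -31.9 V.
But -31.9 V < V_ov = 1.05 V, so the device is actually in triode.
In triode I_D = k_p[V_ov V_SD − ½ V_SD²] and I_D = (V_DD − V_SD)/R_D. Equating: 42.8 V_SD² − 90.98 V_SD + 15.3 = 0, giving V_SD = 0.184 V (the root below V_ov).
I_D = (15.3 − 0.184) / 11.1 = 1.36 mA.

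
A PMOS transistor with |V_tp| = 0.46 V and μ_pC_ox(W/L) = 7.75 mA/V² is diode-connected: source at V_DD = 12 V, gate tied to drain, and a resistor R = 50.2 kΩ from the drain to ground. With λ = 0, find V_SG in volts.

With gate tied to drain, V_SG = V_SD ≥ V_SG − |V_tp|, so the device is in saturation.
KCL at the drain: ½ k_p (V_SG − |V_tp|)² = (V_DD − V_SG)/R.
Let x = V_SG − 0.46. Then 195 x² + x − 11.54 = 0, giving x = 0.241 V (positive root), so V_SG = 0.701 V.
I_D = (V_DD − V_SG)/R = (12 − 0.701) / 50.2 = 0.225 mA.

V_SG = 0.701 V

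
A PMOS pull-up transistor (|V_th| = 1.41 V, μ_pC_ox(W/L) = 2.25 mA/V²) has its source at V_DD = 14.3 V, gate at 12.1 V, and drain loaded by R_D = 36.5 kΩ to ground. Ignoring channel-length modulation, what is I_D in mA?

I_D = 0.385 mA

V_SG = V_DD − V_G = 14.3 − 12.1 = 2.2 V, so V_ov = 2.2 − 1.41 = 0.79 V.
Assume saturation: I_D = ½ k_p V_ov² = 0.5 × 2.25 × 0.79² = 0.702 mA, giving V_SD = V_DD − I_D R_D = 14.3 − 0.702 × 36.5 = -11.3 V.
But -11.3 V < V_ov = 0.79 V, so the device is actually in triode.
In triode I_D = k_p[V_ov V_SD − ½ V_SD²] and I_D = (V_DD − V_SD)/R_D. Equating: 41.1 V_SD² − 65.88 V_SD + 14.3 = 0, giving V_SD = 0.259 V (the root below V_ov).
I_D = (14.3 − 0.259) / 36.5 = 0.385 mA.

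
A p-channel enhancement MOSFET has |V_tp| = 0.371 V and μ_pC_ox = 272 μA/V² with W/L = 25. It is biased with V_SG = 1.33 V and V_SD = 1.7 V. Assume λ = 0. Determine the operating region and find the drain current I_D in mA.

k_p = μ_pC_ox · (W/L) = 6.8 mA/V².
V_ov = V_SG − |V_tp| = 1.33 − 0.371 = 0.959 V.
Since V_SD = 1.7 V ≥ V_ov = 0.959 V, the device is in saturation.
I_D = ½ k_p V_ov² = 0.5 × 6.8 × 0.959² = 3.13 mA.

Saturation; I_D = 3.13 mA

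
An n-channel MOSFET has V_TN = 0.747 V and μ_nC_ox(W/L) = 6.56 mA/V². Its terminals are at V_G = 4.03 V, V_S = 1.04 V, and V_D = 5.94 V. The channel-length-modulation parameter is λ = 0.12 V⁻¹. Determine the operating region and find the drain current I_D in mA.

Saturation; I_D = 26.2 mA

V_GS = V_G − V_S = 4.03 − 1.04 = 2.99 V; V_DS = V_D − V_S = 5.94 − 1.04 = 4.9 V.
V_ov = V_GS − V_TN = 2.99 − 0.747 = 2.24 V.
Since V_DS = 4.9 V ≥ V_ov = 2.24 V, the device is in saturation.
I_D = ½ k_n V_ov² (1 + λ V_DS) = 0.5 × 6.56 × 2.24² × (1 + 0.12 × 4.9) = 26.2 mA.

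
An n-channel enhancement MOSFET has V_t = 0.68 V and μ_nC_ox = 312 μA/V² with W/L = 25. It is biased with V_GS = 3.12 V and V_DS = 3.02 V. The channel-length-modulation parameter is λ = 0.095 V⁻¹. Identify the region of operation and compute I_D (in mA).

k_n = μ_nC_ox · (W/L) = 7.8 mA/V².
V_ov = V_GS − V_t = 3.12 − 0.68 = 2.44 V.
Since V_DS = 3.02 V ≥ V_ov = 2.44 V, the device is in saturation.
I_D = ½ k_n V_ov² (1 + λ V_DS) = 0.5 × 7.8 × 2.44² × (1 + 0.095 × 3.02) = 29.9 mA.

Saturation; I_D = 29.9 mA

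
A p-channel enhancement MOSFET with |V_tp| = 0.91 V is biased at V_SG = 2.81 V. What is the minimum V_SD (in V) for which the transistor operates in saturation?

The boundary between triode and saturation is V_SD = V_SG − |V_tp| = V_ov.
V_ov = 2.81 − 0.91 = 1.9 V.

V_SD,sat = 1.90 V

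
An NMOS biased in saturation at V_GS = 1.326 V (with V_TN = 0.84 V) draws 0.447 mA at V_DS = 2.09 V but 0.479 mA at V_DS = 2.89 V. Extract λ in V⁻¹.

λ = 0.110 V⁻¹

With V_GS fixed, I_D ∝ (1 + λ V_DS) in saturation, so I_D2/I_D1 = (1 + λ V_DS2)/(1 + λ V_DS1).
0.479/0.447 = 1.072 = (1 + 2.89 λ)/(1 + 2.09 λ).
Solving: λ (I_D1 V_DS2 − I_D2 V_DS1) = I_D2 − I_D1, so λ = (0.479 − 0.447) / (0.447 × 2.89 − 0.479 × 2.09) = 0.032 / 0.291 = 0.11 V⁻¹.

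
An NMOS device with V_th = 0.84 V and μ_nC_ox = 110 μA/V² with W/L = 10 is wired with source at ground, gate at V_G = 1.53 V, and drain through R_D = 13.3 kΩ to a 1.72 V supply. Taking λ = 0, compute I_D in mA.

I_D = 0.116 mA

V_GS = V_G = 1.53 V, so V_ov = 1.53 − 0.84 = 0.69 V.
k_n = μ_nC_ox · (W/L) = 1.1 mA/V².
Assume saturation: I_D = ½ k_n V_ov² = 0.5 × 1.1 × 0.69² = 0.262 mA, giving V_DS = V_DD − I_D R_D = 1.72 − 0.262 × 13.3 = -1.76 V.
But -1.76 V < V_ov = 0.69 V, so the device is actually in triode.
In triode I_D = k_n[V_ov V_DS − ½ V_DS²] and I_D = (V_DD − V_DS)/R_D. Equating: 7.32 V_DS² − 11.09 V_DS + 1.72 = 0, giving V_DS = 0.175 V (the root below V_ov).
I_D = (1.72 − 0.175) / 13.3 = 0.116 mA.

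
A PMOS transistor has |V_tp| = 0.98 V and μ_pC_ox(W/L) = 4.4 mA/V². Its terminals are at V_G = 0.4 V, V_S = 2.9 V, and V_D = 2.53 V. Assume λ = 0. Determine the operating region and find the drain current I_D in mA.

V_SG = V_S − V_G = 2.9 − 0.4 = 2.5 V; V_SD = V_S − V_D = 2.9 − 2.53 = 0.37 V.
V_ov = V_SG − |V_tp| = 2.5 − 0.98 = 1.52 V.
Since V_SD = 0.37 V < V_ov = 1.52 V, the device is in the triode region.
I_D = k_p [V_ov · V_SD − ½ V_SD²] = 4.4 × [1.52 × 0.37 − 0.5 × 0.37²] = 2.17 mA.

Triode; I_D = 2.17 mA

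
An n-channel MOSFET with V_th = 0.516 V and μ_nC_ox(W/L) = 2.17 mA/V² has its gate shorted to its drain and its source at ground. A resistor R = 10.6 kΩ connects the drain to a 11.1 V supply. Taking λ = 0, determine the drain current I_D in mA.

With gate tied to drain, V_GS = V_DS ≥ V_GS − V_th, so the device is in saturation.
KCL at the drain: ½ k_n (V_GS − V_th)² = (V_DD − V_GS)/R.
Let x = V_GS − 0.516. Then 11.5 x² + x − 10.58 = 0, giving x = 0.917 V (positive root), so V_GS = 1.43 V.
I_D = (V_DD − V_GS)/R = (11.1 − 1.43) / 10.6 = 0.912 mA.

I_D = 0.912 mA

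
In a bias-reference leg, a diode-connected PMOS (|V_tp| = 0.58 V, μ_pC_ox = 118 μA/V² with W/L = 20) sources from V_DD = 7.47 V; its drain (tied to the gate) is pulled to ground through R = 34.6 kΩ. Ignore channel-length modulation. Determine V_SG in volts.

With gate tied to drain, V_SG = V_SD ≥ V_SG − |V_tp|, so the device is in saturation.
k_p = μ_pC_ox · (W/L) = 2.36 mA/V².
KCL at the drain: ½ k_p (V_SG − |V_tp|)² = (V_DD − V_SG)/R.
Let x = V_SG − 0.58. Then 40.8 x² + x − 6.89 = 0, giving x = 0.399 V (positive root), so V_SG = 0.979 V.
I_D = (V_DD − V_SG)/R = (7.47 − 0.979) / 34.6 = 0.188 mA.

V_SG = 0.979 V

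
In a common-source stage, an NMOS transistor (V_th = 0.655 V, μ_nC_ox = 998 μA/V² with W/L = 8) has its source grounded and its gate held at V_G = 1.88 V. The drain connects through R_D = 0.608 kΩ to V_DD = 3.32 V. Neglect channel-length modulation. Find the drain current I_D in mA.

I_D = 4.46 mA

V_GS = V_G = 1.88 V, so V_ov = 1.88 − 0.655 = 1.22 V.
k_n = μ_nC_ox · (W/L) = 7.984 mA/V².
Assume saturation: I_D = ½ k_n V_ov² = 0.5 × 7.984 × 1.22² = 5.99 mA, giving V_DS = V_DD − I_D R_D = 3.32 − 5.99 × 0.608 = -0.322 V.
But -0.322 V < V_ov = 1.22 V, so the device is actually in triode.
In triode I_D = k_n[V_ov V_DS − ½ V_DS²] and I_D = (V_DD − V_DS)/R_D. Equating: 2.43 V_DS² − 6.946 V_DS + 3.32 = 0, giving V_DS = 0.606 V (the root below V_ov).
I_D = (3.32 − 0.606) / 0.608 = 4.46 mA.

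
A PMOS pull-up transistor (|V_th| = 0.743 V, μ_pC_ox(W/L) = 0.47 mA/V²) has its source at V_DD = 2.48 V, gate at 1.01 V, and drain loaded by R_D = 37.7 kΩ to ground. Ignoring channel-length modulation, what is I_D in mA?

V_SG = V_DD − V_G = 2.48 − 1.01 = 1.47 V, so V_ov = 1.47 − 0.743 = 0.727 V.
Assume saturation: I_D = ½ k_p V_ov² = 0.5 × 0.47 × 0.727² = 0.124 mA, giving V_SD = V_DD − I_D R_D = 2.48 − 0.124 × 37.7 = -2.2 V.
But -2.2 V < V_ov = 0.727 V, so the device is actually in triode.
In triode I_D = k_p[V_ov V_SD − ½ V_SD²] and I_D = (V_DD − V_SD)/R_D. Equating: 8.86 V_SD² − 13.88 V_SD + 2.48 = 0, giving V_SD = 0.206 V (the root below V_ov).
I_D = (2.48 − 0.206) / 37.7 = 0.0603 mA.

I_D = 0.0603 mA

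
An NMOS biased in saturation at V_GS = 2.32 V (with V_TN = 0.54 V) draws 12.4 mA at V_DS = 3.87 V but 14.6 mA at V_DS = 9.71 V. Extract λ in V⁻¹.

λ = 0.0344 V⁻¹

With V_GS fixed, I_D ∝ (1 + λ V_DS) in saturation, so I_D2/I_D1 = (1 + λ V_DS2)/(1 + λ V_DS1).
14.6/12.4 = 1.177 = (1 + 9.71 λ)/(1 + 3.87 λ).
Solving: λ (I_D1 V_DS2 − I_D2 V_DS1) = I_D2 − I_D1, so λ = (14.6 − 12.4) / (12.4 × 9.71 − 14.6 × 3.87) = 2.2 / 63.9 = 0.0344 V⁻¹.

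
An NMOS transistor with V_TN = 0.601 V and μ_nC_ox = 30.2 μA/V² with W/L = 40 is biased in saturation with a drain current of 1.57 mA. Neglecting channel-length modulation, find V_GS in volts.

k_n = μ_nC_ox · (W/L) = 1.208 mA/V².
In saturation I_D = ½ k_n (V_GS − V_TN)², so V_GS − V_TN = √(2 I_D / k_n) = √(2 × 1.57 / 1.208) = 1.61 V.
V_GS = 0.601 + 1.61 = 2.21 V.

V_GS = 2.21 V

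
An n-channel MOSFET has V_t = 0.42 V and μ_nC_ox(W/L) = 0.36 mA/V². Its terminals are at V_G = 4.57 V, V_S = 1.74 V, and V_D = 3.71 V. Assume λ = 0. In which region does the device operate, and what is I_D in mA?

V_GS = V_G − V_S = 4.57 − 1.74 = 2.83 V; V_DS = V_D − V_S = 3.71 − 1.74 = 1.97 V.
V_ov = V_GS − V_t = 2.83 − 0.42 = 2.41 V.
Since V_DS = 1.97 V < V_ov = 2.41 V, the device is in the triode region.
I_D = k_n [V_ov · V_DS − ½ V_DS²] = 0.36 × [2.41 × 1.97 − 0.5 × 1.97²] = 1.01 mA.

Triode; I_D = 1.01 mA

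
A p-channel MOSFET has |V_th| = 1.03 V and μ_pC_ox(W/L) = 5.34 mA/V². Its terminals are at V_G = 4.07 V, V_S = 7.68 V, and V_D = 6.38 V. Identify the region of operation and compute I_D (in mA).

Triode; I_D = 13.4 mA

V_SG = V_S − V_G = 7.68 − 4.07 = 3.61 V; V_SD = V_S − V_D = 7.68 − 6.38 = 1.3 V.
V_ov = V_SG − |V_th| = 3.61 − 1.03 = 2.58 V.
Since V_SD = 1.3 V < V_ov = 2.58 V, the device is in the triode region.
I_D = k_p [V_ov · V_SD − ½ V_SD²] = 5.34 × [2.58 × 1.3 − 0.5 × 1.3²] = 13.4 mA.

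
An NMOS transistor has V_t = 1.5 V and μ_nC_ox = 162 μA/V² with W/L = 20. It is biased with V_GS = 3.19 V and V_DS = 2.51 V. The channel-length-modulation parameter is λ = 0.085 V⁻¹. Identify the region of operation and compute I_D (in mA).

k_n = μ_nC_ox · (W/L) = 3.24 mA/V².
V_ov = V_GS − V_t = 3.19 − 1.5 = 1.69 V.
Since V_DS = 2.51 V ≥ V_ov = 1.69 V, the device is in saturation.
I_D = ½ k_n V_ov² (1 + λ V_DS) = 0.5 × 3.24 × 1.69² × (1 + 0.085 × 2.51) = 5.61 mA.

Saturation; I_D = 5.61 mA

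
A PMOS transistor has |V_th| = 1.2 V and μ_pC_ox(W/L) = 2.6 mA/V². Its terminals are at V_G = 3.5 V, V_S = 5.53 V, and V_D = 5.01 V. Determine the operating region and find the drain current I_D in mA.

V_SG = V_S − V_G = 5.53 − 3.5 = 2.03 V; V_SD = V_S − V_D = 5.53 − 5.01 = 0.52 V.
V_ov = V_SG − |V_th| = 2.03 − 1.2 = 0.83 V.
Since V_SD = 0.52 V < V_ov = 0.83 V, the device is in the triode region.
I_D = k_p [V_ov · V_SD − ½ V_SD²] = 2.6 × [0.83 × 0.52 − 0.5 × 0.52²] = 0.771 mA.

Triode; I_D = 0.771 mA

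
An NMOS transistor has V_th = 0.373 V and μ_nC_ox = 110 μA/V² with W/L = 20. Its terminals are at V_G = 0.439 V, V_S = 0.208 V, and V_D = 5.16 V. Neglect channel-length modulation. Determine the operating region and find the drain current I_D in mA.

V_GS = V_G − V_S = 0.439 − 0.208 = 0.231 V; V_DS = V_D − V_S = 5.16 − 0.208 = 4.95 V.
V_GS = 0.231 V < V_th = 0.373 V, so the transistor is in cutoff.

Cutoff; I_D = 0 mA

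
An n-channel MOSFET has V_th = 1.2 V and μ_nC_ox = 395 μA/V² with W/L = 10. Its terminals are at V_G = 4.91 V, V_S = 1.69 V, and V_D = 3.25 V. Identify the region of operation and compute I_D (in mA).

Triode; I_D = 7.64 mA

V_GS = V_G − V_S = 4.91 − 1.69 = 3.22 V; V_DS = V_D − V_S = 3.25 − 1.69 = 1.56 V.
k_n = μ_nC_ox · (W/L) = 3.95 mA/V².
V_ov = V_GS − V_th = 3.22 − 1.2 = 2.02 V.
Since V_DS = 1.56 V < V_ov = 2.02 V, the device is in the triode region.
I_D = k_n [V_ov · V_DS − ½ V_DS²] = 3.95 × [2.02 × 1.56 − 0.5 × 1.56²] = 7.64 mA.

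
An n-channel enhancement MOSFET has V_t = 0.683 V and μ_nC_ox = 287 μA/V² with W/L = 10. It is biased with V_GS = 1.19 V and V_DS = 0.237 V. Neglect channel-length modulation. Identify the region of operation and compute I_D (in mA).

Triode; I_D = 0.264 mA

k_n = μ_nC_ox · (W/L) = 2.87 mA/V².
V_ov = V_GS − V_t = 1.19 − 0.683 = 0.507 V.
Since V_DS = 0.237 V < V_ov = 0.507 V, the device is in the triode region.
I_D = k_n [V_ov · V_DS − ½ V_DS²] = 2.87 × [0.507 × 0.237 − 0.5 × 0.237²] = 0.264 mA.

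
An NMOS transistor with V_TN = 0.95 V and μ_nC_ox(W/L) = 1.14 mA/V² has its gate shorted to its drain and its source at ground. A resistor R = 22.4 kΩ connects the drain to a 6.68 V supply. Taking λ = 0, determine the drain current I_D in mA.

With gate tied to drain, V_GS = V_DS ≥ V_GS − V_TN, so the device is in saturation.
KCL at the drain: ½ k_n (V_GS − V_TN)² = (V_DD − V_GS)/R.
Let x = V_GS − 0.95. Then 12.8 x² + x − 5.73 = 0, giving x = 0.632 V (positive root), so V_GS = 1.58 V.
I_D = (V_DD − V_GS)/R = (6.68 − 1.58) / 22.4 = 0.228 mA.

I_D = 0.228 mA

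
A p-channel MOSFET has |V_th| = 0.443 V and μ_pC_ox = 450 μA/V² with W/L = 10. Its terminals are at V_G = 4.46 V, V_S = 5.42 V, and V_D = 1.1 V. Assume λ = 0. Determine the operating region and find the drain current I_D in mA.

Saturation; I_D = 0.601 mA

V_SG = V_S − V_G = 5.42 − 4.46 = 0.96 V; V_SD = V_S − V_D = 5.42 − 1.1 = 4.32 V.
k_p = μ_pC_ox · (W/L) = 4.5 mA/V².
V_ov = V_SG − |V_th| = 0.96 − 0.443 = 0.517 V.
Since V_SD = 4.32 V ≥ V_ov = 0.517 V, the device is in saturation.
I_D = ½ k_p V_ov² = 0.5 × 4.5 × 0.517² = 0.601 mA.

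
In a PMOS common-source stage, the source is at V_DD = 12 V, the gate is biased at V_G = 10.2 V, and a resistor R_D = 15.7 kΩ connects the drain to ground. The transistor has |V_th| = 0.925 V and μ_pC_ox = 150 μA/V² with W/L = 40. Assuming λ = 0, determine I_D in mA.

V_SG = V_DD − V_G = 12 − 10.2 = 1.8 V, so V_ov = 1.8 − 0.925 = 0.875 V.
k_p = μ_pC_ox · (W/L) = 6 mA/V².
Assume saturation: I_D = ½ k_p V_ov² = 0.5 × 6 × 0.875² = 2.3 mA, giving V_SD = V_DD − I_D R_D = 12 − 2.3 × 15.7 = -24.1 V.
But -24.1 V < V_ov = 0.875 V, so the device is actually in triode.
In triode I_D = k_p[V_ov V_SD − ½ V_SD²] and I_D = (V_DD − V_SD)/R_D. Equating: 47.1 V_SD² − 83.43 V_SD + 12 = 0, giving V_SD = 0.158 V (the root below V_ov).
I_D = (12 − 0.158) / 15.7 = 0.754 mA.

I_D = 0.754 mA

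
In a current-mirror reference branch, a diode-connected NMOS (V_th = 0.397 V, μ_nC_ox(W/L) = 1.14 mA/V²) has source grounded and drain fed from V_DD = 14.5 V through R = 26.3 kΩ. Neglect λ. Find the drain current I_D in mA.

I_D = 0.501 mA

With gate tied to drain, V_GS = V_DS ≥ V_GS − V_th, so the device is in saturation.
KCL at the drain: ½ k_n (V_GS − V_th)² = (V_DD − V_GS)/R.
Let x = V_GS − 0.397. Then 15 x² + x − 14.1 = 0, giving x = 0.937 V (positive root), so V_GS = 1.33 V.
I_D = (V_DD − V_GS)/R = (14.5 − 1.33) / 26.3 = 0.501 mA.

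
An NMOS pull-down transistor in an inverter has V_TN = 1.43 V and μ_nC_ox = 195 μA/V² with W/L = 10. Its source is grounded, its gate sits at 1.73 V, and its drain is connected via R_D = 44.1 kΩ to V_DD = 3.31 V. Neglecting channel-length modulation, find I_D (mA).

I_D = 0.0712 mA

V_GS = V_G = 1.73 V, so V_ov = 1.73 − 1.43 = 0.3 V.
k_n = μ_nC_ox · (W/L) = 1.95 mA/V².
Assume saturation: I_D = ½ k_n V_ov² = 0.5 × 1.95 × 0.3² = 0.0878 mA, giving V_DS = V_DD − I_D R_D = 3.31 − 0.0878 × 44.1 = -0.56 V.
But -0.56 V < V_ov = 0.3 V, so the device is actually in triode.
In triode I_D = k_n[V_ov V_DS − ½ V_DS²] and I_D = (V_DD − V_DS)/R_D. Equating: 43 V_DS² − 26.8 V_DS + 3.31 = 0, giving V_DS = 0.17 V (the root below V_ov).
I_D = (3.31 − 0.17) / 44.1 = 0.0712 mA.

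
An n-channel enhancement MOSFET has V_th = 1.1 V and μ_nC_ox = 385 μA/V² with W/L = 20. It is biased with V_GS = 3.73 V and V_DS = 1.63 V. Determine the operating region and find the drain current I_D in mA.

k_n = μ_nC_ox · (W/L) = 7.7 mA/V².
V_ov = V_GS − V_th = 3.73 − 1.1 = 2.63 V.
Since V_DS = 1.63 V < V_ov = 2.63 V, the device is in the triode region.
I_D = k_n [V_ov · V_DS − ½ V_DS²] = 7.7 × [2.63 × 1.63 − 0.5 × 1.63²] = 22.8 mA.

Triode; I_D = 22.8 mA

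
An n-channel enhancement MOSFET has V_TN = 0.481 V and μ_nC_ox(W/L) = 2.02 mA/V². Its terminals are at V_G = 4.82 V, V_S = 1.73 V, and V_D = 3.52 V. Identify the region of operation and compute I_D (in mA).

V_GS = V_G − V_S = 4.82 − 1.73 = 3.09 V; V_DS = V_D − V_S = 3.52 − 1.73 = 1.79 V.
V_ov = V_GS − V_TN = 3.09 − 0.481 = 2.61 V.
Since V_DS = 1.79 V < V_ov = 2.61 V, the device is in the triode region.
I_D = k_n [V_ov · V_DS − ½ V_DS²] = 2.02 × [2.61 × 1.79 − 0.5 × 1.79²] = 6.2 mA.

Triode; I_D = 6.20 mA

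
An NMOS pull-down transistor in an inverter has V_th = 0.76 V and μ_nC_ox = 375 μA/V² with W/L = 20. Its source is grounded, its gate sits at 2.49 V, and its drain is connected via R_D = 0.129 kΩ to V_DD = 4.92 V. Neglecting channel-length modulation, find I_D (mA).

I_D = 11.2 mA

V_GS = V_G = 2.49 V, so V_ov = 2.49 − 0.76 = 1.73 V.
k_n = μ_nC_ox · (W/L) = 7.5 mA/V².
Assume saturation: I_D = ½ k_n V_ov² = 0.5 × 7.5 × 1.73² = 11.2 mA, giving V_DS = V_DD − I_D R_D = 4.92 − 11.2 × 0.129 = 3.47 V.
V_DS = 3.47 V ≥ V_ov = 1.73 V, confirming saturation.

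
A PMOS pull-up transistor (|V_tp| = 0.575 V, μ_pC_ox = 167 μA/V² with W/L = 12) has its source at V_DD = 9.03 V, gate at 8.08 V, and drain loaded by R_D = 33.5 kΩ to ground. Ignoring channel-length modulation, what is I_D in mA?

V_SG = V_DD − V_G = 9.03 − 8.08 = 0.95 V, so V_ov = 0.95 − 0.575 = 0.375 V.
k_p = μ_pC_ox · (W/L) = 2.004 mA/V².
Assume saturation: I_D = ½ k_p V_ov² = 0.5 × 2.004 × 0.375² = 0.141 mA, giving V_SD = V_DD − I_D R_D = 9.03 − 0.141 × 33.5 = 4.31 V.
V_SD = 4.31 V ≥ V_ov = 0.375 V, confirming saturation.

I_D = 0.141 mA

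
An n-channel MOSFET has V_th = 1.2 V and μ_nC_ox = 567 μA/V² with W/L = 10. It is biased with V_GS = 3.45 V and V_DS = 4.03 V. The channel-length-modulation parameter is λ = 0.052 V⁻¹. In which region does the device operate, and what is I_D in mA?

k_n = μ_nC_ox · (W/L) = 5.67 mA/V².
V_ov = V_GS − V_th = 3.45 − 1.2 = 2.25 V.
Since V_DS = 4.03 V ≥ V_ov = 2.25 V, the device is in saturation.
I_D = ½ k_n V_ov² (1 + λ V_DS) = 0.5 × 5.67 × 2.25² × (1 + 0.052 × 4.03) = 17.4 mA.

Saturation; I_D = 17.4 mA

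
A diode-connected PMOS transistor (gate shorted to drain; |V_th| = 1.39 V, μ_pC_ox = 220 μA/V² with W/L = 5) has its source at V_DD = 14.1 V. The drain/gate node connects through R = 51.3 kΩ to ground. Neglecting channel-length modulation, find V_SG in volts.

V_SG = 2.04 V

With gate tied to drain, V_SG = V_SD ≥ V_SG − |V_th|, so the device is in saturation.
k_p = μ_pC_ox · (W/L) = 1.1 mA/V².
KCL at the drain: ½ k_p (V_SG − |V_th|)² = (V_DD − V_SG)/R.
Let x = V_SG − 1.39. Then 28.2 x² + x − 12.71 = 0, giving x = 0.654 V (positive root), so V_SG = 2.04 V.
I_D = (V_DD − V_SG)/R = (14.1 − 2.04) / 51.3 = 0.235 mA.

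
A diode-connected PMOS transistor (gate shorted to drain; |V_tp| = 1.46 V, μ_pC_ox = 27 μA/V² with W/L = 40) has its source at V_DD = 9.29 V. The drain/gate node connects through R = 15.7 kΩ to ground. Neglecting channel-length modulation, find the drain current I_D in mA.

With gate tied to drain, V_SG = V_SD ≥ V_SG − |V_tp|, so the device is in saturation.
k_p = μ_pC_ox · (W/L) = 1.08 mA/V².
KCL at the drain: ½ k_p (V_SG − |V_tp|)² = (V_DD − V_SG)/R.
Let x = V_SG − 1.46. Then 8.48 x² + x − 7.83 = 0, giving x = 0.904 V (positive root), so V_SG = 2.36 V.
I_D = (V_DD − V_SG)/R = (9.29 − 2.36) / 15.7 = 0.441 mA.

I_D = 0.441 mA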